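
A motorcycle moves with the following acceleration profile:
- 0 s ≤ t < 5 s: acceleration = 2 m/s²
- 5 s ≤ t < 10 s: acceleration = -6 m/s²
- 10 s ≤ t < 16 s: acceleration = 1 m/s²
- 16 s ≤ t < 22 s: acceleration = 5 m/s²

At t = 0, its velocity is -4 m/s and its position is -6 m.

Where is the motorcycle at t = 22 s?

On each constant-a segment, Δv = aΔt and Δx = v₀Δt + ½aΔt²; chain segment to segment.
0–5 s: v starts -4 m/s; Δx = -4·5 + ½·2·5² = 5 m; v ends 6 m/s.
5–10 s: v starts 6 m/s; Δx = 6·5 + ½·-6·5² = -45 m; v ends -24 m/s.
10–16 s: v starts -24 m/s; Δx = -24·6 + ½·1·6² = -126 m; v ends -18 m/s.
16–22 s: v starts -18 m/s; Δx = -18·6 + ½·5·6² = -18 m; v ends 12 m/s.
x(22) = -6 + Σ Δx = -190 m.

-190 m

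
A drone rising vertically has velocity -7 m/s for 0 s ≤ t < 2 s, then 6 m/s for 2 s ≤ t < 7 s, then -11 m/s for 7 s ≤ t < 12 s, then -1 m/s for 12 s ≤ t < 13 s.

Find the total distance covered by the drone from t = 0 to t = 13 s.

Total distance travelled is ∫|v| dt — sum the magnitudes of each area piece.
0–2 s: |-7| × 2 = 14 m
2–7 s: |6| × 5 = 30 m
7–12 s: |-11| × 5 = 55 m
12–13 s: |-1| × 1 = 1 m
Total distance = 100 m

100 m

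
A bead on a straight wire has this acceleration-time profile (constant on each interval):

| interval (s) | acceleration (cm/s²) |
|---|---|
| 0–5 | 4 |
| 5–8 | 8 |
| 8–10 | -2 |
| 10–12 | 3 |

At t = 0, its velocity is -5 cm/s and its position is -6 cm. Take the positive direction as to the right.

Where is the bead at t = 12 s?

250 cm

On each constant-a segment, Δv = aΔt and Δx = v₀Δt + ½aΔt²; chain segment to segment.
0–5 s: v starts -5 cm/s; Δx = -5·5 + ½·4·5² = 25 cm; v ends 15 cm/s.
5–8 s: v starts 15 cm/s; Δx = 15·3 + ½·8·3² = 81 cm; v ends 39 cm/s.
8–10 s: v starts 39 cm/s; Δx = 39·2 + ½·-2·2² = 74 cm; v ends 35 cm/s.
10–12 s: v starts 35 cm/s; Δx = 35·2 + ½·3·2² = 76 cm; v ends 41 cm/s.
x(12) = -6 + Σ Δx = 250 cm.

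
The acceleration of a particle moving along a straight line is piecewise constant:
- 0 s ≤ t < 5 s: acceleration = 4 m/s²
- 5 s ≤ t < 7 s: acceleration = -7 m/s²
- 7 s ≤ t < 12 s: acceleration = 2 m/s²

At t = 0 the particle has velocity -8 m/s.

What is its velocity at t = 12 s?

8 m/s

Δv equals the area under the a-t graph; then v = v₀ + Δv.
0–5 s: 4 × 5 = 20 m/s
5–7 s: -7 × 2 = -14 m/s
7–12 s: 2 × 5 = 10 m/s
Δv = 16 m/s, so v(12) = -8 + (16) = 8 m/s.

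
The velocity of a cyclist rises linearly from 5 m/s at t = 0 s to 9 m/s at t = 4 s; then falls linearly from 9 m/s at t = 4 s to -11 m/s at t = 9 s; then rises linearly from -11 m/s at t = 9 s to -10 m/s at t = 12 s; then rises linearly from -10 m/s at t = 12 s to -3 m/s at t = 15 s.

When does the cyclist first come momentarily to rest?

v changes sign on 4–9 s (from 9 to -11); the graph is linear there, so v = 0 at t = 4 + (-9)·(9 − 4)/(-11 − 9) = 6.25 s.

t = 6.25 s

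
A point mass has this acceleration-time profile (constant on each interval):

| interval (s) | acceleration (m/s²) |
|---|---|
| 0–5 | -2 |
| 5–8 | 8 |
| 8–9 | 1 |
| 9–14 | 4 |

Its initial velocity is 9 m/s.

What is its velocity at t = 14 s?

44 m/s

Δv equals the area under the a-t graph; then v = v₀ + Δv.
0–5 s: -2 × 5 = -10 m/s
5–8 s: 8 × 3 = 24 m/s
8–9 s: 1 × 1 = 1 m/s
9–14 s: 4 × 5 = 20 m/s
Δv = 35 m/s, so v(14) = 9 + (35) = 44 m/s.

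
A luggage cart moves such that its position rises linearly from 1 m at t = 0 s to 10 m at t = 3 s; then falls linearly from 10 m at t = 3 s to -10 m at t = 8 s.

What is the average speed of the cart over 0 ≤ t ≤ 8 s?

Average speed = (total path length)/(elapsed time); on a piecewise-linear x-t graph the path length is Σ|Δx|.
0–3 s: |Δx| = |10 − 1| = 9 m
3–8 s: |Δx| = |-10 − 10| = 20 m
Total path = 29 m; average speed = 29/8 = 3.625 m/s.

3.625 m/s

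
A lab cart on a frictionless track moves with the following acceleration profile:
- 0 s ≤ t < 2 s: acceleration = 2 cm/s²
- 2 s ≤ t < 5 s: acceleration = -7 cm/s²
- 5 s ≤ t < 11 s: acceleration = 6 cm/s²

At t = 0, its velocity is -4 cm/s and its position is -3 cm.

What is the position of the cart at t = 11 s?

-56.5 cm

On each constant-a segment, Δv = aΔt and Δx = v₀Δt + ½aΔt²; chain segment to segment.
0–2 s: v starts -4 cm/s; Δx = -4·2 + ½·2·2² = -4 cm; v ends 0 cm/s.
2–5 s: v starts 0 cm/s; Δx = 0·3 + ½·-7·3² = -31.5 cm; v ends -21 cm/s.
5–11 s: v starts -21 cm/s; Δx = -21·6 + ½·6·6² = -18 cm; v ends 15 cm/s.
x(11) = -3 + Σ Δx = -56.5 cm.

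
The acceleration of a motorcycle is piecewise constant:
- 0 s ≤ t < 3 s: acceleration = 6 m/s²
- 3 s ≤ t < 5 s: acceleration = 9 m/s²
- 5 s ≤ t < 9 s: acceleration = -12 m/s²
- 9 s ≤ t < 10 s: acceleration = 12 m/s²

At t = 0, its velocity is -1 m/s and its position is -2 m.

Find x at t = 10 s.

On each constant-a segment, Δv = aΔt and Δx = v₀Δt + ½aΔt²; chain segment to segment.
0–3 s: v starts -1 m/s; Δx = -1·3 + ½·6·3² = 24 m; v ends 17 m/s.
3–5 s: v starts 17 m/s; Δx = 17·2 + ½·9·2² = 52 m; v ends 35 m/s.
5–9 s: v starts 35 m/s; Δx = 35·4 + ½·-12·4² = 44 m; v ends -13 m/s.
9–10 s: v starts -13 m/s; Δx = -13·1 + ½·12·1² = -7 m; v ends -1 m/s.
x(10) = -2 + Σ Δx = 111 m.

111 m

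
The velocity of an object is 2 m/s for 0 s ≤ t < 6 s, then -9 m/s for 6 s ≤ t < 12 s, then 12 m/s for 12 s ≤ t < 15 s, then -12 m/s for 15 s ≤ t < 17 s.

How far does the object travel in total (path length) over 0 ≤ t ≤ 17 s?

126 m

Total distance travelled is ∫|v| dt — sum the magnitudes of each area piece.
0–6 s: |2| × 6 = 12 m
6–12 s: |-9| × 6 = 54 m
12–15 s: |12| × 3 = 36 m
15–17 s: |-12| × 2 = 24 m
Total distance = 126 m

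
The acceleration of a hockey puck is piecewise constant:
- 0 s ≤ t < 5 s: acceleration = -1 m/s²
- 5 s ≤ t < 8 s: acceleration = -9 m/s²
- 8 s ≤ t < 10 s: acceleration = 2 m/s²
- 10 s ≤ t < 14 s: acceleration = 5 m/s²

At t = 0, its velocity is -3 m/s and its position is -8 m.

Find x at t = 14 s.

On each constant-a segment, Δv = aΔt and Δx = v₀Δt + ½aΔt²; chain segment to segment.
0–5 s: v starts -3 m/s; Δx = -3·5 + ½·-1·5² = -27.5 m; v ends -8 m/s.
5–8 s: v starts -8 m/s; Δx = -8·3 + ½·-9·3² = -64.5 m; v ends -35 m/s.
8–10 s: v starts -35 m/s; Δx = -35·2 + ½·2·2² = -66 m; v ends -31 m/s.
10–14 s: v starts -31 m/s; Δx = -31·4 + ½·5·4² = -84 m; v ends -11 m/s.
x(14) = -8 + Σ Δx = -250 m.

-250 m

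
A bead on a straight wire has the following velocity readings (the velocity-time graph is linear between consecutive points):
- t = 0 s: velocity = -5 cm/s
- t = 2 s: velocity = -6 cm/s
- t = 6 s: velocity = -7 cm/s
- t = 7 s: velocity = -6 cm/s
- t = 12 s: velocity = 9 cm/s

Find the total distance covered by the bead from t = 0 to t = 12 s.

63 cm

Distance (not displacement) is the total path length: add the absolute areas under v-t.
0–2 s: |½(-5 + -6)(2)| = 11 cm
2–6 s: |½(-6 + -7)(4)| = 26 cm
6–7 s: |½(-7 + -6)(1)| = 6.5 cm
7–12 s: v = 0 at t = 9 s; triangle areas 6 + 13.5 = 19.5 cm
Total distance = 63 cm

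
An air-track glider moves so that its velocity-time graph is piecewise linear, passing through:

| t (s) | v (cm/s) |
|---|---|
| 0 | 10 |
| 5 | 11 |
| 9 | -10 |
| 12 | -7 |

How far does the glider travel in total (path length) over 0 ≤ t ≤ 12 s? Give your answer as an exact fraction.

2080/21 cm

Total distance travelled is ∫|v| dt — sum the magnitudes of each area piece.
0–5 s: |½(10 + 11)(5)| = 52.5 cm
5–9 s: v = 0 at t = 149/21 s; triangle areas 242/21 + 200/21 = 442/21 cm
9–12 s: |½(-10 + -7)(3)| = 25.5 cm
Total distance = 2080/21 cm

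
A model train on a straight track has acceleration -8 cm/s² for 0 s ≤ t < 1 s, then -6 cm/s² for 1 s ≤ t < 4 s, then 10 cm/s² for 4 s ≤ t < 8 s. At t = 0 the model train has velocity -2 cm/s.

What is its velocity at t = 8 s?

12 cm/s

Δv equals the area under the a-t graph; then v = v₀ + Δv.
0–1 s: -8 × 1 = -8 cm/s
1–4 s: -6 × 3 = -18 cm/s
4–8 s: 10 × 4 = 40 cm/s
Δv = 14 cm/s, so v(8) = -2 + (14) = 12 cm/s.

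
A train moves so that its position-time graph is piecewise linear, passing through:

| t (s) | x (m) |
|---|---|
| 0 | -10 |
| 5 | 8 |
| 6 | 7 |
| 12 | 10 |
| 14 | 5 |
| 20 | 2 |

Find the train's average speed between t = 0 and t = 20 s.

1.5 m/s

Average speed = (total path length)/(elapsed time); on a piecewise-linear x-t graph the path length is Σ|Δx|.
0–5 s: |Δx| = |8 − -10| = 18 m
5–6 s: |Δx| = |7 − 8| = 1 m
6–12 s: |Δx| = |10 − 7| = 3 m
12–14 s: |Δx| = |5 − 10| = 5 m
14–20 s: |Δx| = |2 − 5| = 3 m
Total path = 30 m; average speed = 30/20 = 1.5 m/s.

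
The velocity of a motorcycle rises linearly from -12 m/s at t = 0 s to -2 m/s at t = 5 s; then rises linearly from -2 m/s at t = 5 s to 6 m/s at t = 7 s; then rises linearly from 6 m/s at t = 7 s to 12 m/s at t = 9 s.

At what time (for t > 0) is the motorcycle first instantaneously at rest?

v changes sign on 5–7 s (from -2 to 6); the graph is linear there, so v = 0 at t = 5 + (2)·(7 − 5)/(6 − -2) = 5.5 s.

t = 5.5 s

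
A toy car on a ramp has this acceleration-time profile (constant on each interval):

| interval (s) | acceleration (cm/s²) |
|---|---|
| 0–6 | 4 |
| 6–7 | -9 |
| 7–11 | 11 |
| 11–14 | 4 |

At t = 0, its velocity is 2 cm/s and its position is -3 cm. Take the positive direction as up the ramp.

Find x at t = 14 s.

459.5 cm

On each constant-a segment, Δv = aΔt and Δx = v₀Δt + ½aΔt²; chain segment to segment.
0–6 s: v starts 2 cm/s; Δx = 2·6 + ½·4·6² = 84 cm; v ends 26 cm/s.
6–7 s: v starts 26 cm/s; Δx = 26·1 + ½·-9·1² = 21.5 cm; v ends 17 cm/s.
7–11 s: v starts 17 cm/s; Δx = 17·4 + ½·11·4² = 156 cm; v ends 61 cm/s.
11–14 s: v starts 61 cm/s; Δx = 61·3 + ½·4·3² = 201 cm; v ends 73 cm/s.
x(14) = -3 + Σ Δx = 459.5 cm.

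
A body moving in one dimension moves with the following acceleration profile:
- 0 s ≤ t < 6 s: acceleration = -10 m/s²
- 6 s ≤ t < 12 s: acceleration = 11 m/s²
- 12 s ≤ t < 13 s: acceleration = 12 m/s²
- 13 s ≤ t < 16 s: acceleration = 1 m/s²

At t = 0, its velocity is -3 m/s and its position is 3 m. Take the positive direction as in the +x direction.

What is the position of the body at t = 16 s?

On each constant-a segment, Δv = aΔt and Δx = v₀Δt + ½aΔt²; chain segment to segment.
0–6 s: v starts -3 m/s; Δx = -3·6 + ½·-10·6² = -198 m; v ends -63 m/s.
6–12 s: v starts -63 m/s; Δx = -63·6 + ½·11·6² = -180 m; v ends 3 m/s.
12–13 s: v starts 3 m/s; Δx = 3·1 + ½·12·1² = 9 m; v ends 15 m/s.
13–16 s: v starts 15 m/s; Δx = 15·3 + ½·1·3² = 49.5 m; v ends 18 m/s.
x(16) = 3 + Σ Δx = -316.5 m.

-316.5 m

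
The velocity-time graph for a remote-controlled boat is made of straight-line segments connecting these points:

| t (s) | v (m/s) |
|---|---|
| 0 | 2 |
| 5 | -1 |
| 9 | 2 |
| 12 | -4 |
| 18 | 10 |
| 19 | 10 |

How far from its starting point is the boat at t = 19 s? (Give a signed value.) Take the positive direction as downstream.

29.5 m

Displacement is the signed area under the v-t curve.
0–5 s: ½(2 + -1)(5) = 2.5 m
5–9 s: ½(-1 + 2)(4) = 2 m
9–12 s: ½(2 + -4)(3) = -3 m
12–18 s: ½(-4 + 10)(6) = 18 m
18–19 s: 10 × 1 = 10 m
Net displacement = 29.5 m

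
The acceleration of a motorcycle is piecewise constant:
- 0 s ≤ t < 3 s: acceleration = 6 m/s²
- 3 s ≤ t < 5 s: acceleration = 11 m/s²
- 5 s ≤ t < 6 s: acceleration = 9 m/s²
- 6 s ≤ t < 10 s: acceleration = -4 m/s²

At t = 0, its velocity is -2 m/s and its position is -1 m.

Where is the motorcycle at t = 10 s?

272.5 m

On each constant-a segment, Δv = aΔt and Δx = v₀Δt + ½aΔt²; chain segment to segment.
0–3 s: v starts -2 m/s; Δx = -2·3 + ½·6·3² = 21 m; v ends 16 m/s.
3–5 s: v starts 16 m/s; Δx = 16·2 + ½·11·2² = 54 m; v ends 38 m/s.
5–6 s: v starts 38 m/s; Δx = 38·1 + ½·9·1² = 42.5 m; v ends 47 m/s.
6–10 s: v starts 47 m/s; Δx = 47·4 + ½·-4·4² = 156 m; v ends 31 m/s.
x(10) = -1 + Σ Δx = 272.5 m.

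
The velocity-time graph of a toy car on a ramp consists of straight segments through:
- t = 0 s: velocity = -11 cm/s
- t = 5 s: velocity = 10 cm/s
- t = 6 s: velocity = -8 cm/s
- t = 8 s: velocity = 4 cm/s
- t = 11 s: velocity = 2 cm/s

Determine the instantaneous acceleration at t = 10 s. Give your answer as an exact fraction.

Acceleration is the slope of the v-t graph on 8–11 s: (2 − 4)/(11 − 8) = -2/3 cm/s².

-2/3 cm/s²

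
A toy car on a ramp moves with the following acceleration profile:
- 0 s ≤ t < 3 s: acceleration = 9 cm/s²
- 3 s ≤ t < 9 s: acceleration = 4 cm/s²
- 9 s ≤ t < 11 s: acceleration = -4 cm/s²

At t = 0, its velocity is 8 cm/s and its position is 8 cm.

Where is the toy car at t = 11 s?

On each constant-a segment, Δv = aΔt and Δx = v₀Δt + ½aΔt²; chain segment to segment.
0–3 s: v starts 8 cm/s; Δx = 8·3 + ½·9·3² = 64.5 cm; v ends 35 cm/s.
3–9 s: v starts 35 cm/s; Δx = 35·6 + ½·4·6² = 282 cm; v ends 59 cm/s.
9–11 s: v starts 59 cm/s; Δx = 59·2 + ½·-4·2² = 110 cm; v ends 51 cm/s.
x(11) = 8 + Σ Δx = 464.5 cm.

464.5 cm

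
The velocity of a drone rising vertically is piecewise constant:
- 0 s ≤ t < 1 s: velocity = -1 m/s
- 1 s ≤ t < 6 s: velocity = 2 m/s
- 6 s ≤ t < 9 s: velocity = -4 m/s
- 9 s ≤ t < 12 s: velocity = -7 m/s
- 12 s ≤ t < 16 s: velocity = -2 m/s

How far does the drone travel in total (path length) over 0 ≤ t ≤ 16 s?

Distance (not displacement) is the total path length: add the absolute areas under v-t.
0–1 s: |-1| × 1 = 1 m
1–6 s: |2| × 5 = 10 m
6–9 s: |-4| × 3 = 12 m
9–12 s: |-7| × 3 = 21 m
12–16 s: |-2| × 4 = 8 m
Total distance = 52 m

52 m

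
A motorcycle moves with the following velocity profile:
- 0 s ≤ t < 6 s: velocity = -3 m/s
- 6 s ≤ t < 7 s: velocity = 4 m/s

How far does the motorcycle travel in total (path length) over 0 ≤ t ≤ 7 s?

22 m

Total distance travelled is ∫|v| dt — sum the magnitudes of each area piece.
0–6 s: |-3| × 6 = 18 m
6–7 s: |4| × 1 = 4 m
Total distance = 22 m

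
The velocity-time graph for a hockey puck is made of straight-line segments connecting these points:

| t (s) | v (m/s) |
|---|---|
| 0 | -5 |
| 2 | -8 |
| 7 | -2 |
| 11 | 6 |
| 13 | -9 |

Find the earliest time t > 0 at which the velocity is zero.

t = 8 s

v changes sign on 7–11 s (from -2 to 6); the graph is linear there, so v = 0 at t = 7 + (2)·(11 − 7)/(6 − -2) = 8 s.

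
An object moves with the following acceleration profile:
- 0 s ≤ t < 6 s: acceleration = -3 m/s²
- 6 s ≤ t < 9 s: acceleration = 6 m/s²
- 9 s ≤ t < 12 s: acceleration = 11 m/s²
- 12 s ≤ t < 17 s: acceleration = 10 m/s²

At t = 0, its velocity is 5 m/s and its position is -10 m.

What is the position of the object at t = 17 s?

333.5 m

On each constant-a segment, Δv = aΔt and Δx = v₀Δt + ½aΔt²; chain segment to segment.
0–6 s: v starts 5 m/s; Δx = 5·6 + ½·-3·6² = -24 m; v ends -13 m/s.
6–9 s: v starts -13 m/s; Δx = -13·3 + ½·6·3² = -12 m; v ends 5 m/s.
9–12 s: v starts 5 m/s; Δx = 5·3 + ½·11·3² = 64.5 m; v ends 38 m/s.
12–17 s: v starts 38 m/s; Δx = 38·5 + ½·10·5² = 315 m; v ends 88 m/s.
x(17) = -10 + Σ Δx = 333.5 m.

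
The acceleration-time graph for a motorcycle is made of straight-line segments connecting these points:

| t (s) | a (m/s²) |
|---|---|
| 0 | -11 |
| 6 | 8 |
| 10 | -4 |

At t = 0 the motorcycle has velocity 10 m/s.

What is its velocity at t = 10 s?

Δv equals the area under the a-t graph; then v = v₀ + Δv.
0–6 s: ½(-11 + 8)(6) = -9 m/s
6–10 s: ½(8 + -4)(4) = 8 m/s
Δv = -1 m/s, so v(10) = 10 + (-1) = 9 m/s.

9 m/s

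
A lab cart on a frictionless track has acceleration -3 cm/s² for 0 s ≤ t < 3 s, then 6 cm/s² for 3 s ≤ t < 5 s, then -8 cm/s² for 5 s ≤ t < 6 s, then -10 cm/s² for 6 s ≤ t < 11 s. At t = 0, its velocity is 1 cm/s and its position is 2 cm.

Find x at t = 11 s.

-157.5 cm

On each constant-a segment, Δv = aΔt and Δx = v₀Δt + ½aΔt²; chain segment to segment.
0–3 s: v starts 1 cm/s; Δx = 1·3 + ½·-3·3² = -10.5 cm; v ends -8 cm/s.
3–5 s: v starts -8 cm/s; Δx = -8·2 + ½·6·2² = -4 cm; v ends 4 cm/s.
5–6 s: v starts 4 cm/s; Δx = 4·1 + ½·-8·1² = 0 cm; v ends -4 cm/s.
6–11 s: v starts -4 cm/s; Δx = -4·5 + ½·-10·5² = -145 cm; v ends -54 cm/s.
x(11) = 2 + Σ Δx = -157.5 cm.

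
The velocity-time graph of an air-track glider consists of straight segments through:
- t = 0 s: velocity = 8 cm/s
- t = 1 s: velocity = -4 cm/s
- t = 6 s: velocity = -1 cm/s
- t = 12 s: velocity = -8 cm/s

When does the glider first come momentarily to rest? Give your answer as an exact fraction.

v changes sign on 0–1 s (from 8 to -4); the graph is linear there, so v = 0 at t = 0 + (-8)·(1 − 0)/(-4 − 8) = 2/3 s.

t = 2/3 s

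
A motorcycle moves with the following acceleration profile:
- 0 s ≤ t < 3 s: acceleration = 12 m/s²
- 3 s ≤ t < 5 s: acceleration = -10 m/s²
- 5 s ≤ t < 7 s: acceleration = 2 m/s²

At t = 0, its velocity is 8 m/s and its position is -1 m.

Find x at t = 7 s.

197 m

On each constant-a segment, Δv = aΔt and Δx = v₀Δt + ½aΔt²; chain segment to segment.
0–3 s: v starts 8 m/s; Δx = 8·3 + ½·12·3² = 78 m; v ends 44 m/s.
3–5 s: v starts 44 m/s; Δx = 44·2 + ½·-10·2² = 68 m; v ends 24 m/s.
5–7 s: v starts 24 m/s; Δx = 24·2 + ½·2·2² = 52 m; v ends 28 m/s.
x(7) = -1 + Σ Δx = 197 m.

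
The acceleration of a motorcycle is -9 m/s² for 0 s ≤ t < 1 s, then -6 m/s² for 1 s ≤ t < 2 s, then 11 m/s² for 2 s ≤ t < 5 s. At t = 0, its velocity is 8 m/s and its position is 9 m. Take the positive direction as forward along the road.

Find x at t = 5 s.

On each constant-a segment, Δv = aΔt and Δx = v₀Δt + ½aΔt²; chain segment to segment.
0–1 s: v starts 8 m/s; Δx = 8·1 + ½·-9·1² = 3.5 m; v ends -1 m/s.
1–2 s: v starts -1 m/s; Δx = -1·1 + ½·-6·1² = -4 m; v ends -7 m/s.
2–5 s: v starts -7 m/s; Δx = -7·3 + ½·11·3² = 28.5 m; v ends 26 m/s.
x(5) = 9 + Σ Δx = 37 m.

37 m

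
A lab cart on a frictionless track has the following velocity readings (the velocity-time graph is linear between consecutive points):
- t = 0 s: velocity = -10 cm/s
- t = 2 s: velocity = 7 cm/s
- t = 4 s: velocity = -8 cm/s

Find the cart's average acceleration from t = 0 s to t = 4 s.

0.5 cm/s²

Average acceleration = Δv/Δt = (-8 − -10)/(4 − 0) = 0.5 cm/s².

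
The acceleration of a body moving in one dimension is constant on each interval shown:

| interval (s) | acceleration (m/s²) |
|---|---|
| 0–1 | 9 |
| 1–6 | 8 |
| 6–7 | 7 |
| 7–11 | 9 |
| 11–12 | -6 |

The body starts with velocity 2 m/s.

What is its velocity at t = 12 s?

88 m/s

Δv equals the area under the a-t graph; then v = v₀ + Δv.
0–1 s: 9 × 1 = 9 m/s
1–6 s: 8 × 5 = 40 m/s
6–7 s: 7 × 1 = 7 m/s
7–11 s: 9 × 4 = 36 m/s
11–12 s: -6 × 1 = -6 m/s
Δv = 86 m/s, so v(12) = 2 + (86) = 88 m/s.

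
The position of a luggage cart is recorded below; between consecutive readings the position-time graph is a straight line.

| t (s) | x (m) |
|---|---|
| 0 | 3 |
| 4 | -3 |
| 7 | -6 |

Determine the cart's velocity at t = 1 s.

Velocity is the slope of the x-t graph on 0–4 s: (-3 − 3)/(4 − 0) = -1.5 m/s.

-1.5 m/s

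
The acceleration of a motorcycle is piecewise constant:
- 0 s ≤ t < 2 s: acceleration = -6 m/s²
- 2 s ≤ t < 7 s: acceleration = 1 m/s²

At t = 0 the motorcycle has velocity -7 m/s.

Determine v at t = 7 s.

-14 m/s

Δv equals the area under the a-t graph; then v = v₀ + Δv.
0–2 s: -6 × 2 = -12 m/s
2–7 s: 1 × 5 = 5 m/s
Δv = -7 m/s, so v(7) = -7 + (-7) = -14 m/s.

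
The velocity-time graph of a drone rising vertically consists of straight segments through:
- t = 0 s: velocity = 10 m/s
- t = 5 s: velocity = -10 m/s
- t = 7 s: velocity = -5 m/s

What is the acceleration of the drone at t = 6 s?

2.5 m/s²

Acceleration is the slope of the v-t graph on 5–7 s: (-5 − -10)/(7 − 5) = 2.5 m/s².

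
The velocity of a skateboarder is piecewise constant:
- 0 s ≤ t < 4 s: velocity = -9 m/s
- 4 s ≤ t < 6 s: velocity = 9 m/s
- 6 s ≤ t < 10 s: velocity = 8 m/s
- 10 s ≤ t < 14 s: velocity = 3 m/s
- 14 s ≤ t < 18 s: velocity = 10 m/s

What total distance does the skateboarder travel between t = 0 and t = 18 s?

Distance (not displacement) is the total path length: add the absolute areas under v-t.
0–4 s: |-9| × 4 = 36 m
4–6 s: |9| × 2 = 18 m
6–10 s: |8| × 4 = 32 m
10–14 s: |3| × 4 = 12 m
14–18 s: |10| × 4 = 40 m
Total distance = 138 m

138 m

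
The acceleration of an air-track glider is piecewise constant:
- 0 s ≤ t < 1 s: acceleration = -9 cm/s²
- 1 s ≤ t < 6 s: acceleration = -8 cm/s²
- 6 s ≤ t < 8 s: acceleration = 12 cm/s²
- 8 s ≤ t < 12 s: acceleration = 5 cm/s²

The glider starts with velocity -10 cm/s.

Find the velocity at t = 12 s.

Δv equals the area under the a-t graph; then v = v₀ + Δv.
0–1 s: -9 × 1 = -9 cm/s
1–6 s: -8 × 5 = -40 cm/s
6–8 s: 12 × 2 = 24 cm/s
8–12 s: 5 × 4 = 20 cm/s
Δv = -5 cm/s, so v(12) = -10 + (-5) = -15 cm/s.

-15 cm/s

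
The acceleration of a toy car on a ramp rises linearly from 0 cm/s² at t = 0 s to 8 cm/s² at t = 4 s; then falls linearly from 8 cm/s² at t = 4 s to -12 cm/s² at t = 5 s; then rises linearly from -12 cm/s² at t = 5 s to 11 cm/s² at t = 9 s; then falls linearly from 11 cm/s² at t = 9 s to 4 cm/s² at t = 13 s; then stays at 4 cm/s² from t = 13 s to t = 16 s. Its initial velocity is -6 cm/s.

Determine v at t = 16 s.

48 cm/s

Δv equals the area under the a-t graph; then v = v₀ + Δv.
0–4 s: ½(0 + 8)(4) = 16 cm/s
4–5 s: ½(8 + -12)(1) = -2 cm/s
5–9 s: ½(-12 + 11)(4) = -2 cm/s
9–13 s: ½(11 + 4)(4) = 30 cm/s
13–16 s: 4 × 3 = 12 cm/s
Δv = 54 cm/s, so v(16) = -6 + (54) = 48 cm/s.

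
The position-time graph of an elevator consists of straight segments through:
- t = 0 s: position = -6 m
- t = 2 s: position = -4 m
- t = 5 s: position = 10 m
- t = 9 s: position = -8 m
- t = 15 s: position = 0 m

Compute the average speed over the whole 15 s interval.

Average speed = (total path length)/(elapsed time); on a piecewise-linear x-t graph the path length is Σ|Δx|.
0–2 s: |Δx| = |-4 − -6| = 2 m
2–5 s: |Δx| = |10 − -4| = 14 m
5–9 s: |Δx| = |-8 − 10| = 18 m
9–15 s: |Δx| = |0 − -8| = 8 m
Total path = 42 m; average speed = 42/15 = 2.8 m/s.

2.8 m/s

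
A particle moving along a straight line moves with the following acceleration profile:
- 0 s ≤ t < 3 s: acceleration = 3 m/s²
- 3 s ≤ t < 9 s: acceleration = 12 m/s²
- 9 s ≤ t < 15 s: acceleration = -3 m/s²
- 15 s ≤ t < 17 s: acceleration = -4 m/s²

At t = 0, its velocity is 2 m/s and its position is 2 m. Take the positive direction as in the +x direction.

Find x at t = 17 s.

869.5 m

On each constant-a segment, Δv = aΔt and Δx = v₀Δt + ½aΔt²; chain segment to segment.
0–3 s: v starts 2 m/s; Δx = 2·3 + ½·3·3² = 19.5 m; v ends 11 m/s.
3–9 s: v starts 11 m/s; Δx = 11·6 + ½·12·6² = 282 m; v ends 83 m/s.
9–15 s: v starts 83 m/s; Δx = 83·6 + ½·-3·6² = 444 m; v ends 65 m/s.
15–17 s: v starts 65 m/s; Δx = 65·2 + ½·-4·2² = 122 m; v ends 57 m/s.
x(17) = 2 + Σ Δx = 869.5 m.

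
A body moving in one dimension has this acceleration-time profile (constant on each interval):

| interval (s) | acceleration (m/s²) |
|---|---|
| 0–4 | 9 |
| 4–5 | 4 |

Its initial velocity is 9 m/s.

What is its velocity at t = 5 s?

Δv equals the area under the a-t graph; then v = v₀ + Δv.
0–4 s: 9 × 4 = 36 m/s
4–5 s: 4 × 1 = 4 m/s
Δv = 40 m/s, so v(5) = 9 + (40) = 49 m/s.

49 m/s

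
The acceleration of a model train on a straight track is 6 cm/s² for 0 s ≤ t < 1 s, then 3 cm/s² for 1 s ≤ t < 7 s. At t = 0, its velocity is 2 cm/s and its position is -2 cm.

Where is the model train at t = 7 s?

On each constant-a segment, Δv = aΔt and Δx = v₀Δt + ½aΔt²; chain segment to segment.
0–1 s: v starts 2 cm/s; Δx = 2·1 + ½·6·1² = 5 cm; v ends 8 cm/s.
1–7 s: v starts 8 cm/s; Δx = 8·6 + ½·3·6² = 102 cm; v ends 26 cm/s.
x(7) = -2 + Σ Δx = 105 cm.

105 cm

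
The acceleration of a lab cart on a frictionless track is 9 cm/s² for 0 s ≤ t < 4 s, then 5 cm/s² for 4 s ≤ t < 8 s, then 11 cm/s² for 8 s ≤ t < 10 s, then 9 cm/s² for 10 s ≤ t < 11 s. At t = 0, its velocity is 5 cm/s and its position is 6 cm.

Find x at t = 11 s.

On each constant-a segment, Δv = aΔt and Δx = v₀Δt + ½aΔt²; chain segment to segment.
0–4 s: v starts 5 cm/s; Δx = 5·4 + ½·9·4² = 92 cm; v ends 41 cm/s.
4–8 s: v starts 41 cm/s; Δx = 41·4 + ½·5·4² = 204 cm; v ends 61 cm/s.
8–10 s: v starts 61 cm/s; Δx = 61·2 + ½·11·2² = 144 cm; v ends 83 cm/s.
10–11 s: v starts 83 cm/s; Δx = 83·1 + ½·9·1² = 87.5 cm; v ends 92 cm/s.
x(11) = 6 + Σ Δx = 533.5 cm.

533.5 cm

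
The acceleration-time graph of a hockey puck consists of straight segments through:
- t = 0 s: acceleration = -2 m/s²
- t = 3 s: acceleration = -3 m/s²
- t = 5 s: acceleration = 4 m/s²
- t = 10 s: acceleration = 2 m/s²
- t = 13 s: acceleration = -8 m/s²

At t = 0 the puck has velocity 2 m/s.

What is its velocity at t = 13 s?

Δv equals the area under the a-t graph; then v = v₀ + Δv.
0–3 s: ½(-2 + -3)(3) = -7.5 m/s
3–5 s: ½(-3 + 4)(2) = 1 m/s
5–10 s: ½(4 + 2)(5) = 15 m/s
10–13 s: ½(2 + -8)(3) = -9 m/s
Δv = -0.5 m/s, so v(13) = 2 + (-0.5) = 1.5 m/s.

1.5 m/s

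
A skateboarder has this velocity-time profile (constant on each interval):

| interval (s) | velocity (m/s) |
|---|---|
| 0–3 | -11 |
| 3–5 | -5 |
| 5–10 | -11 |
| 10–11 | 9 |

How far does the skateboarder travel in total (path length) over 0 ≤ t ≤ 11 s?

107 m

Total distance travelled is ∫|v| dt — sum the magnitudes of each area piece.
0–3 s: |-11| × 3 = 33 m
3–5 s: |-5| × 2 = 10 m
5–10 s: |-11| × 5 = 55 m
10–11 s: |9| × 1 = 9 m
Total distance = 107 m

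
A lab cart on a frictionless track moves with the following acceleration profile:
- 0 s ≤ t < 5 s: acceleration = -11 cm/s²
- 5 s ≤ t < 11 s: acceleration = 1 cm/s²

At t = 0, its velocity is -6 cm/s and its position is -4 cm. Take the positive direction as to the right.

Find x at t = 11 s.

-519.5 cm

On each constant-a segment, Δv = aΔt and Δx = v₀Δt + ½aΔt²; chain segment to segment.
0–5 s: v starts -6 cm/s; Δx = -6·5 + ½·-11·5² = -167.5 cm; v ends -61 cm/s.
5–11 s: v starts -61 cm/s; Δx = -61·6 + ½·1·6² = -348 cm; v ends -55 cm/s.
x(11) = -4 + Σ Δx = -519.5 cm.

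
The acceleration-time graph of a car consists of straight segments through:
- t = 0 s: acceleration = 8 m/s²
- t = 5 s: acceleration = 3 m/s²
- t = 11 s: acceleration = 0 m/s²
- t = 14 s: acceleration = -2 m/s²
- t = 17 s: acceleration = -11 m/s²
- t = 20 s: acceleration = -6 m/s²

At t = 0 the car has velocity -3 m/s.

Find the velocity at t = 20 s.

Δv equals the area under the a-t graph; then v = v₀ + Δv.
0–5 s: ½(8 + 3)(5) = 27.5 m/s
5–11 s: ½(3 + 0)(6) = 9 m/s
11–14 s: ½(0 + -2)(3) = -3 m/s
14–17 s: ½(-2 + -11)(3) = -19.5 m/s
17–20 s: ½(-11 + -6)(3) = -25.5 m/s
Δv = -11.5 m/s, so v(20) = -3 + (-11.5) = -14.5 m/s.

-14.5 m/s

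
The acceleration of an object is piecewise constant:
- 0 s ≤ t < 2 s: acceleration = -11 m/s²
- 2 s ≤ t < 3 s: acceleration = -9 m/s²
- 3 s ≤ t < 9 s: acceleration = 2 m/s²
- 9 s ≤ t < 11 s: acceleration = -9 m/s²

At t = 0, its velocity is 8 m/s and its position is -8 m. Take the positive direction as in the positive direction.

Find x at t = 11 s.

-174.5 m

On each constant-a segment, Δv = aΔt and Δx = v₀Δt + ½aΔt²; chain segment to segment.
0–2 s: v starts 8 m/s; Δx = 8·2 + ½·-11·2² = -6 m; v ends -14 m/s.
2–3 s: v starts -14 m/s; Δx = -14·1 + ½·-9·1² = -18.5 m; v ends -23 m/s.
3–9 s: v starts -23 m/s; Δx = -23·6 + ½·2·6² = -102 m; v ends -11 m/s.
9–11 s: v starts -11 m/s; Δx = -11·2 + ½·-9·2² = -40 m; v ends -29 m/s.
x(11) = -8 + Σ Δx = -174.5 m.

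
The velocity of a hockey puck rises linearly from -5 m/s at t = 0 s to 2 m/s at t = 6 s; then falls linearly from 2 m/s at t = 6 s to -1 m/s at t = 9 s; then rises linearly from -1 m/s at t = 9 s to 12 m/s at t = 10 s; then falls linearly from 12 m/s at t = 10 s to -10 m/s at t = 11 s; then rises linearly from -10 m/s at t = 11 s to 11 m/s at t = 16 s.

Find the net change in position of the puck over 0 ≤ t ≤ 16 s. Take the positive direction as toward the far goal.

1.5 m

Net displacement equals the area under the velocity-time graph (areas below the axis count negative).
0–6 s: ½(-5 + 2)(6) = -9 m
6–9 s: ½(2 + -1)(3) = 1.5 m
9–10 s: ½(-1 + 12)(1) = 5.5 m
10–11 s: ½(12 + -10)(1) = 1 m
11–16 s: ½(-10 + 11)(5) = 2.5 m
Net displacement = 1.5 m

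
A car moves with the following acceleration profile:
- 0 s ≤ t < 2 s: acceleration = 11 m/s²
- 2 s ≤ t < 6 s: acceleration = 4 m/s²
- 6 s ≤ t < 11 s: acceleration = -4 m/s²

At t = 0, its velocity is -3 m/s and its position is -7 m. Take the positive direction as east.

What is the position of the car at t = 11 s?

242 m

On each constant-a segment, Δv = aΔt and Δx = v₀Δt + ½aΔt²; chain segment to segment.
0–2 s: v starts -3 m/s; Δx = -3·2 + ½·11·2² = 16 m; v ends 19 m/s.
2–6 s: v starts 19 m/s; Δx = 19·4 + ½·4·4² = 108 m; v ends 35 m/s.
6–11 s: v starts 35 m/s; Δx = 35·5 + ½·-4·5² = 125 m; v ends 15 m/s.
x(11) = -7 + Σ Δx = 242 m.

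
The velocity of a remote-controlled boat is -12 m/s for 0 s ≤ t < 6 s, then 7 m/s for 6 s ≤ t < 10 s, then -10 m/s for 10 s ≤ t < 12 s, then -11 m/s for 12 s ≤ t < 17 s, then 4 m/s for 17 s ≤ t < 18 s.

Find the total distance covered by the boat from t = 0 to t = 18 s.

179 m

Total distance travelled is ∫|v| dt — sum the magnitudes of each area piece.
0–6 s: |-12| × 6 = 72 m
6–10 s: |7| × 4 = 28 m
10–12 s: |-10| × 2 = 20 m
12–17 s: |-11| × 5 = 55 m
17–18 s: |4| × 1 = 4 m
Total distance = 179 m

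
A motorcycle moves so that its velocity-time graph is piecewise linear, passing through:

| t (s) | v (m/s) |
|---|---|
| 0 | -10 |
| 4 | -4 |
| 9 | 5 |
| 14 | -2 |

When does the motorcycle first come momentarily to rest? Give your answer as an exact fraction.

t = 56/9 s

v changes sign on 4–9 s (from -4 to 5); the graph is linear there, so v = 0 at t = 4 + (4)·(9 − 4)/(5 − -4) = 56/9 s.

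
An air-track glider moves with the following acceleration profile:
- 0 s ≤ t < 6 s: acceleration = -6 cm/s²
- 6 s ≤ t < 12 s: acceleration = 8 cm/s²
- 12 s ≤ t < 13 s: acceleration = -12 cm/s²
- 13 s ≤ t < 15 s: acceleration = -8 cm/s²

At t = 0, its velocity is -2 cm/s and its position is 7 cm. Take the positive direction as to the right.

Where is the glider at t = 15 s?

On each constant-a segment, Δv = aΔt and Δx = v₀Δt + ½aΔt²; chain segment to segment.
0–6 s: v starts -2 cm/s; Δx = -2·6 + ½·-6·6² = -120 cm; v ends -38 cm/s.
6–12 s: v starts -38 cm/s; Δx = -38·6 + ½·8·6² = -84 cm; v ends 10 cm/s.
12–13 s: v starts 10 cm/s; Δx = 10·1 + ½·-12·1² = 4 cm; v ends -2 cm/s.
13–15 s: v starts -2 cm/s; Δx = -2·2 + ½·-8·2² = -20 cm; v ends -18 cm/s.
x(15) = 7 + Σ Δx = -213 cm.

-213 cm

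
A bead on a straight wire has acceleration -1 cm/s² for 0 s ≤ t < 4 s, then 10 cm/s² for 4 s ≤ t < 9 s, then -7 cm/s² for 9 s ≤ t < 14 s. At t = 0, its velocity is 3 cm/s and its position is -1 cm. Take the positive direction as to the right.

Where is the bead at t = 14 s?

280.5 cm

On each constant-a segment, Δv = aΔt and Δx = v₀Δt + ½aΔt²; chain segment to segment.
0–4 s: v starts 3 cm/s; Δx = 3·4 + ½·-1·4² = 4 cm; v ends -1 cm/s.
4–9 s: v starts -1 cm/s; Δx = -1·5 + ½·10·5² = 120 cm; v ends 49 cm/s.
9–14 s: v starts 49 cm/s; Δx = 49·5 + ½·-7·5² = 157.5 cm; v ends 14 cm/s.
x(14) = -1 + Σ Δx = 280.5 cm.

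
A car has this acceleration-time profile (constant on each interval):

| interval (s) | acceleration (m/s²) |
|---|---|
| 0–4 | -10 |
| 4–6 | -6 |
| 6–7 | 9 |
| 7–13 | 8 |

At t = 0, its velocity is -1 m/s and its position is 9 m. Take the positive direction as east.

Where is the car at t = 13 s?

-337.5 m

On each constant-a segment, Δv = aΔt and Δx = v₀Δt + ½aΔt²; chain segment to segment.
0–4 s: v starts -1 m/s; Δx = -1·4 + ½·-10·4² = -84 m; v ends -41 m/s.
4–6 s: v starts -41 m/s; Δx = -41·2 + ½·-6·2² = -94 m; v ends -53 m/s.
6–7 s: v starts -53 m/s; Δx = -53·1 + ½·9·1² = -48.5 m; v ends -44 m/s.
7–13 s: v starts -44 m/s; Δx = -44·6 + ½·8·6² = -120 m; v ends 4 m/s.
x(13) = 9 + Σ Δx = -337.5 m.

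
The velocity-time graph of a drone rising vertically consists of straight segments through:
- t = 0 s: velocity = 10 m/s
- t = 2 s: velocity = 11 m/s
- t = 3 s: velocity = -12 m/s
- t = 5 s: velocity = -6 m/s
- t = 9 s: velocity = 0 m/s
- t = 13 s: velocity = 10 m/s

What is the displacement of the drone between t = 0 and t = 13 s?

10.5 m

Net displacement equals the area under the velocity-time graph (areas below the axis count negative).
0–2 s: ½(10 + 11)(2) = 21 m
2–3 s: ½(11 + -12)(1) = -0.5 m
3–5 s: ½(-12 + -6)(2) = -18 m
5–9 s: ½(-6 + 0)(4) = -12 m
9–13 s: ½(0 + 10)(4) = 20 m
Net displacement = 10.5 m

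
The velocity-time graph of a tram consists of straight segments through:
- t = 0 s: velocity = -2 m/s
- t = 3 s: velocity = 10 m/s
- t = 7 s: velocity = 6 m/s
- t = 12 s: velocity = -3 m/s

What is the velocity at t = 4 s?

9 m/s

On 3–7 s the graph is linear from 10 to 6 m/s: v(4) = 10 + (6 − 10)·(4 − 3)/(7 − 3) = 9 m/s.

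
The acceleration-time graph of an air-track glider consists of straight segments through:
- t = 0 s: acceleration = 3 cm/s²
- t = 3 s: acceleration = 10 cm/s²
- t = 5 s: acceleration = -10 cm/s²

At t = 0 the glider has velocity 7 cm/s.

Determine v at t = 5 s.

26.5 cm/s

Δv equals the area under the a-t graph; then v = v₀ + Δv.
0–3 s: ½(3 + 10)(3) = 19.5 cm/s
3–5 s: ½(10 + -10)(2) = 0 cm/s
Δv = 19.5 cm/s, so v(5) = 7 + (19.5) = 26.5 cm/s.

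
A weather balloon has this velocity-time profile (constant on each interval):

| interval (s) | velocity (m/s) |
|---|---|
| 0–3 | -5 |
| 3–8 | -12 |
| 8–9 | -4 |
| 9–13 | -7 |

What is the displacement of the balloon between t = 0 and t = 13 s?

-107 m

Net displacement equals the area under the velocity-time graph (areas below the axis count negative).
0–3 s: -5 × 3 = -15 m
3–8 s: -12 × 5 = -60 m
8–9 s: -4 × 1 = -4 m
9–13 s: -7 × 4 = -28 m
Net displacement = -107 m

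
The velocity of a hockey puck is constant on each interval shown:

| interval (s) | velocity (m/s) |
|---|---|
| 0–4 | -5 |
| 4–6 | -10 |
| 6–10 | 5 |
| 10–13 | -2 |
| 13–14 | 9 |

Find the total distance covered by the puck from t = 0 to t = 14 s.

75 m

Distance (not displacement) is the total path length: add the absolute areas under v-t.
0–4 s: |-5| × 4 = 20 m
4–6 s: |-10| × 2 = 20 m
6–10 s: |5| × 4 = 20 m
10–13 s: |-2| × 3 = 6 m
13–14 s: |9| × 1 = 9 m
Total distance = 75 m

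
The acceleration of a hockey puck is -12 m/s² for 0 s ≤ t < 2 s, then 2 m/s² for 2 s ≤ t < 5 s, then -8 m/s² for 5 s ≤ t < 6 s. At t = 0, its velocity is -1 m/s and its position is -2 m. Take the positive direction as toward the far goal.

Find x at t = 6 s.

-117 m

On each constant-a segment, Δv = aΔt and Δx = v₀Δt + ½aΔt²; chain segment to segment.
0–2 s: v starts -1 m/s; Δx = -1·2 + ½·-12·2² = -26 m; v ends -25 m/s.
2–5 s: v starts -25 m/s; Δx = -25·3 + ½·2·3² = -66 m; v ends -19 m/s.
5–6 s: v starts -19 m/s; Δx = -19·1 + ½·-8·1² = -23 m; v ends -27 m/s.
x(6) = -2 + Σ Δx = -117 m.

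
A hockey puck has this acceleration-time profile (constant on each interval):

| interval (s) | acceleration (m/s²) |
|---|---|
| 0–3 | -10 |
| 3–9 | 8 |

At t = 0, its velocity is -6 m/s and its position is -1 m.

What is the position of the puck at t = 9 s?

-136 m

On each constant-a segment, Δv = aΔt and Δx = v₀Δt + ½aΔt²; chain segment to segment.
0–3 s: v starts -6 m/s; Δx = -6·3 + ½·-10·3² = -63 m; v ends -36 m/s.
3–9 s: v starts -36 m/s; Δx = -36·6 + ½·8·6² = -72 m; v ends 12 m/s.
x(9) = -1 + Σ Δx = -136 m.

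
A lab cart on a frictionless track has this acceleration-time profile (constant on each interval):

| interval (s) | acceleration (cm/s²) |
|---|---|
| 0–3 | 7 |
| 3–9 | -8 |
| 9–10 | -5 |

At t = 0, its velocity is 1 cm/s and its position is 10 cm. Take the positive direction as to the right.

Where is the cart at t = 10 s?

4 cm

On each constant-a segment, Δv = aΔt and Δx = v₀Δt + ½aΔt²; chain segment to segment.
0–3 s: v starts 1 cm/s; Δx = 1·3 + ½·7·3² = 34.5 cm; v ends 22 cm/s.
3–9 s: v starts 22 cm/s; Δx = 22·6 + ½·-8·6² = -12 cm; v ends -26 cm/s.
9–10 s: v starts -26 cm/s; Δx = -26·1 + ½·-5·1² = -28.5 cm; v ends -31 cm/s.
x(10) = 10 + Σ Δx = 4 cm.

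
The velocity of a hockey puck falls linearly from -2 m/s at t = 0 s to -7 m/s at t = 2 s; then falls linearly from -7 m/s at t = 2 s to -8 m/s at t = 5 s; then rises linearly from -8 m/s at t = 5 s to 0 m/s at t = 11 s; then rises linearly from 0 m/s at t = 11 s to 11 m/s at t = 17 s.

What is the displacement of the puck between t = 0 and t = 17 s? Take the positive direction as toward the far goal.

-22.5 m

Net displacement equals the area under the velocity-time graph (areas below the axis count negative).
0–2 s: ½(-2 + -7)(2) = -9 m
2–5 s: ½(-7 + -8)(3) = -22.5 m
5–11 s: ½(-8 + 0)(6) = -24 m
11–17 s: ½(0 + 11)(6) = 33 m
Net displacement = -22.5 m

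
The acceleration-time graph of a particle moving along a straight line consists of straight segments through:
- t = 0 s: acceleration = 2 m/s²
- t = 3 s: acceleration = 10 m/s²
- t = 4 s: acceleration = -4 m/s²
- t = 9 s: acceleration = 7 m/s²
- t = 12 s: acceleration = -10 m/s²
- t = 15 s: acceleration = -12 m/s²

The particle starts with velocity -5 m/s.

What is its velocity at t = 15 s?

-14 m/s

Δv equals the area under the a-t graph; then v = v₀ + Δv.
0–3 s: ½(2 + 10)(3) = 18 m/s
3–4 s: ½(10 + -4)(1) = 3 m/s
4–9 s: ½(-4 + 7)(5) = 7.5 m/s
9–12 s: ½(7 + -10)(3) = -4.5 m/s
12–15 s: ½(-10 + -12)(3) = -33 m/s
Δv = -9 m/s, so v(15) = -5 + (-9) = -14 m/s.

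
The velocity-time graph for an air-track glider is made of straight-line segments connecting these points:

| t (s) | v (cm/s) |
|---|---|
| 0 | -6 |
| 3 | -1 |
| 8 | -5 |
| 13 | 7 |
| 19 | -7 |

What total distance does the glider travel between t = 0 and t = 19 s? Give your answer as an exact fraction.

Distance (not displacement) is the total path length: add the absolute areas under v-t.
0–3 s: |½(-6 + -1)(3)| = 10.5 cm
3–8 s: |½(-1 + -5)(5)| = 15 cm
8–13 s: v = 0 at t = 121/12 s; triangle areas 125/24 + 245/24 = 185/12 cm
13–19 s: v = 0 at t = 16 s; triangle areas 10.5 + 10.5 = 21 cm
Total distance = 743/12 cm

743/12 cm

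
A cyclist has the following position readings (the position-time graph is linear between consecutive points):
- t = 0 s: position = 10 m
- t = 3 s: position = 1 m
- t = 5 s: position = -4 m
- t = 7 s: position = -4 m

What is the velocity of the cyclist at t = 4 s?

-2.5 m/s

Velocity is the slope of the x-t graph on 3–5 s: (-4 − 1)/(5 − 3) = -2.5 m/s.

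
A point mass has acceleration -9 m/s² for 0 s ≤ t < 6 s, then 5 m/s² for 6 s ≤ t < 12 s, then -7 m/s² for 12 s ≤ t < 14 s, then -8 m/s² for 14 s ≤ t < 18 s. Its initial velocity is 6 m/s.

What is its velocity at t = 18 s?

Δv equals the area under the a-t graph; then v = v₀ + Δv.
0–6 s: -9 × 6 = -54 m/s
6–12 s: 5 × 6 = 30 m/s
12–14 s: -7 × 2 = -14 m/s
14–18 s: -8 × 4 = -32 m/s
Δv = -70 m/s, so v(18) = 6 + (-70) = -64 m/s.

-64 m/s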